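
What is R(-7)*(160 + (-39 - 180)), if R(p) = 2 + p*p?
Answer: -3009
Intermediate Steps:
R(p) = 2 + p²
R(-7)*(160 + (-39 - 180)) = (2 + (-7)²)*(160 + (-39 - 180)) = (2 + 49)*(160 - 219) = 51*(-59) = -3009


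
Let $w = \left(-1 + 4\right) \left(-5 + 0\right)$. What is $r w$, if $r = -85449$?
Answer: $1281735$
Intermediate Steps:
$w = -15$ ($w = 3 \left(-5\right) = -15$)
$r w = \left(-85449\right) \left(-15\right) = 1281735$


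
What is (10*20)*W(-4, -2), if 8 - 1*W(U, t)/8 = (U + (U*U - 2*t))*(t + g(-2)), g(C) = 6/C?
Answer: 140800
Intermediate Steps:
W(U, t) = 64 - 8*(-3 + t)*(U + U² - 2*t) (W(U, t) = 64 - 8*(U + (U*U - 2*t))*(t + 6/(-2)) = 64 - 8*(U + (U² - 2*t))*(t + 6*(-½)) = 64 - 8*(U + U² - 2*t)*(t - 3) = 64 - 8*(U + U² - 2*t)*(-3 + t) = 64 - 8*(-3 + t)*(U + U² - 2*t))
(10*20)*W(-4, -2) = (10*20)*(64 - 48*(-2) + 16*(-2)² + 24*(-4) + 24*(-4)² - 8*(-4)*(-2) - 8*(-2)*(-4)²) = 200*(64 + 96 + 16*4 - 96 + 24*16 - 64 - 8*(-2)*16) = 200*(64 + 96 + 64 - 96 + 384 - 64 + 256) = 200*704 = 140800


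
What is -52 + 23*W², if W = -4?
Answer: 316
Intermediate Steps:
-52 + 23*W² = -52 + 23*(-4)² = -52 + 23*16 = -52 + 368 = 316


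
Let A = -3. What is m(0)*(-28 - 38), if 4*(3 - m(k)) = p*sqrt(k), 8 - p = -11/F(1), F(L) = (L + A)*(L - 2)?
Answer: -198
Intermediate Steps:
F(L) = (-3 + L)*(-2 + L) (F(L) = (L - 3)*(L - 2) = (-3 + L)*(-2 + L))
p = 27/2 (p = 8 - (-11)/(6 + 1**2 - 5*1) = 8 - (-11)/(6 + 1 - 5) = 8 - (-11)/2 = 8 - 1*(-11/2) = 8 + 11/2 = 27/2 ≈ 13.500)
m(k) = 3 - 27*sqrt(k)/8
m(0)*(-28 - 38) = (3 - 27*sqrt(0)/8)*(-28 - 38) = (3 - 27/8*0)*(-66) = (3 + 0)*(-66) = 3*(-66) = -198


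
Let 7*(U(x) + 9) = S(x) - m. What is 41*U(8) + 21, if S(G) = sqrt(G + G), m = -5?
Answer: -2067/7 ≈ -295.29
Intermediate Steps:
S(G) = sqrt(2)*sqrt(G) (S(G) = sqrt(2*G) = sqrt(2)*sqrt(G))
U(x) = -58/7 + sqrt(2)*sqrt(x)/7 (U(x) = -9 + (sqrt(2)*sqrt(x) - 1*(-5))/7 = -9 + (sqrt(2)*sqrt(x) + 5)/7 = -9 + (5 + sqrt(2)*sqrt(x))/7 = -9 + (5/7 + sqrt(2)*sqrt(x)/7) = -58/7 + sqrt(2)*sqrt(x)/7)
41*U(8) + 21 = 41*(-58/7 + sqrt(2)*sqrt(8)/7) + 21 = 41*(-58/7 + sqrt(2)*(2*sqrt(2))/7) + 21 = 41*(-58/7 + 4/7) + 21 = 41*(-54/7) + 21 = -2214/7 + 21 = -2067/7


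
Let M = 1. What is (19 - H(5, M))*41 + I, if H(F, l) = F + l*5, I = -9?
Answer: 360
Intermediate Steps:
H(F, l) = F + 5*l
(19 - H(5, M))*41 + I = (19 - (5 + 5*1))*41 - 9 = (19 - (5 + 5))*41 - 9 = (19 - 1*10)*41 - 9 = (19 - 10)*41 - 9 = 9*41 - 9 = 369 - 9 = 360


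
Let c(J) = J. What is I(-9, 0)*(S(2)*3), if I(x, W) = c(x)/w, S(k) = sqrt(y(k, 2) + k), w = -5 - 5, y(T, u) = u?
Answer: 27/5 ≈ 5.4000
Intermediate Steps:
w = -10
S(k) = sqrt(2 + k)
I(x, W) = -x/10 (I(x, W) = x/(-10) = x*(-1/10) = -x/10)
I(-9, 0)*(S(2)*3) = (-1/10*(-9))*(sqrt(2 + 2)*3) = 9*(sqrt(4)*3)/10 = 9*(2*3)/10 = (9/10)*6 = 27/5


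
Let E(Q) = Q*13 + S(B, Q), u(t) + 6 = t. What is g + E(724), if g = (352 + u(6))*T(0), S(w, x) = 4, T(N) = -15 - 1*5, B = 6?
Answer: 2376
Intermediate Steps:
u(t) = -6 + t
T(N) = -20 (T(N) = -15 - 5 = -20)
E(Q) = 4 + 13*Q (E(Q) = Q*13 + 4 = 13*Q + 4 = 4 + 13*Q)
g = -7040 (g = (352 + (-6 + 6))*(-20) = (352 + 0)*(-20) = 352*(-20) = -7040)
g + E(724) = -7040 + (4 + 13*724) = -7040 + (4 + 9412) = -7040 + 9416 = 2376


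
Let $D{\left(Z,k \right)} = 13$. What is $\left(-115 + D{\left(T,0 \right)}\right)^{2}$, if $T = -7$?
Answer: $10404$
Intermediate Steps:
$\left(-115 + D{\left(T,0 \right)}\right)^{2} = \left(-115 + 13\right)^{2} = \left(-102\right)^{2} = 10404$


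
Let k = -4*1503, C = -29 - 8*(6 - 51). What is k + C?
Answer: -5681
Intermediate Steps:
C = 331 (C = -29 - 8*(-45) = -29 + 360 = 331)
k = -6012
k + C = -6012 + 331 = -5681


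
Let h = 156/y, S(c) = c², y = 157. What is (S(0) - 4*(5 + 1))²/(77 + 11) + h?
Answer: 13020/1727 ≈ 7.5391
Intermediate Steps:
h = 156/157 ≈ 0.99363
(S(0) - 4*(5 + 1))²/(77 + 11) + h = (0² - 4*(5 + 1))²/(77 + 11) + 156/157 = (0 - 4*6)²/88 + 156/157 = (0 - 24)²*(1/88) + 156/157 = (-24)²*(1/88) + 156/157 = 576*(1/88) + 156/157 = 72/11 + 156/157 = 13020/1727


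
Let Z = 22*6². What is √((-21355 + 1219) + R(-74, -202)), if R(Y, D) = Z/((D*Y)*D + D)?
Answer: 2*I*√1170873182285/15251 ≈ 141.9*I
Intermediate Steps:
Z = 792 (Z = 22*36 = 792)
R(Y, D) = 792/(D + Y*D²) (R(Y, D) = 792/((D*Y)*D + D) = 792/(Y*D² + D) = 792/(D + Y*D²))
√((-21355 + 1219) + R(-74, -202)) = √((-21355 + 1219) + 792/(-202*(1 - 202*(-74)))) = √(-20136 + 792*(-1/202)/(1 + 14948)) = √(-20136 + 792*(-1/202)/14949) = √(-20136 + 792*(-1/202)*(1/14949)) = √(-20136 - 4/15251) = √(-307094140/15251) = 2*I*√1170873182285/15251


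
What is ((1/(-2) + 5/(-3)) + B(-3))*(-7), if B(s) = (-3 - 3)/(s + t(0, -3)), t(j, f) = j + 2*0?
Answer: 7/6 ≈ 1.1667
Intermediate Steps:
t(j, f) = j (t(j, f) = j + 0 = j)
B(s) = -6/s (B(s) = (-3 - 3)/(s + 0) = -6/s)
((1/(-2) + 5/(-3)) + B(-3))*(-7) = ((1/(-2) + 5/(-3)) - 6/(-3))*(-7) = ((1*(-½) + 5*(-⅓)) - 6*(-⅓))*(-7) = ((-½ - 5/3) + 2)*(-7) = (-13/6 + 2)*(-7) = -⅙*(-7) = 7/6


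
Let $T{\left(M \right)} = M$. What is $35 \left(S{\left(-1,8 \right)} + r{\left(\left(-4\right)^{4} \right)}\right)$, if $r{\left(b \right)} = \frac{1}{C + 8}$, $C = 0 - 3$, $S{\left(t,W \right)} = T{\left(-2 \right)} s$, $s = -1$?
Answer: $77$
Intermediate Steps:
$S{\left(t,W \right)} = 2$ ($S{\left(t,W \right)} = \left(-2\right) \left(-1\right) = 2$)
$C = -3$ ($C = 0 - 3 = -3$)
$r{\left(b \right)} = \frac{1}{5}$ ($r{\left(b \right)} = \frac{1}{-3 + 8} = \frac{1}{5}$)
$35 \left(S{\left(-1,8 \right)} + r{\left(\left(-4\right)^{4} \right)}\right) = 35 \left(2 + \frac{1}{5}\right) = 35 \cdot \frac{11}{5} = 77$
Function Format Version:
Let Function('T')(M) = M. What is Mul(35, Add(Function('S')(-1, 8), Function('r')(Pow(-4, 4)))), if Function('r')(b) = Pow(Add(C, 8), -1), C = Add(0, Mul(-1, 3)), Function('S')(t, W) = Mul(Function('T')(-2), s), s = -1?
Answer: 77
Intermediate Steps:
Function('S')(t, W) = 2 (Function('S')(t, W) = Mul(-2, -1) = 2)
C = -3 (C = Add(0, -3) = -3)
Function('r')(b) = Rational(1, 5) (Function('r')(b) = Pow(Add(-3, 8), -1) = Pow(5, -1) = Rational(1, 5))
Mul(35, Add(Function('S')(-1, 8), Function('r')(Pow(-4, 4)))) = Mul(35, Add(2, Rational(1, 5))) = Mul(35, Rational(11, 5)) = 77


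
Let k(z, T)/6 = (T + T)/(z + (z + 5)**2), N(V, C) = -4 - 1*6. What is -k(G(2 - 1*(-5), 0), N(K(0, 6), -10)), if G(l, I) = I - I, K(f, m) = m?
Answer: 24/5 ≈ 4.8000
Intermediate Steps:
N(V, C) = -10 (N(V, C) = -4 - 6 = -10)
G(l, I) = 0
k(z, T) = 12*T/(z + (5 + z)**2) (k(z, T) = 6*((T + T)/(z + (z + 5)**2)) = 6*((2*T)/(z + (5 + z)**2)) = 6*(2*T/(z + (5 + z)**2)) = 12*T/(z + (5 + z)**2))
-k(G(2 - 1*(-5), 0), N(K(0, 6), -10)) = -12*(-10)/(0 + (5 + 0)**2) = -12*(-10)/(0 + 5**2) = -12*(-10)/(0 + 25) = -12*(-10)/25 = -1*(-24/5) = 24/5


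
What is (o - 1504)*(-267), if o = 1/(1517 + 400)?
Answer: 256601863/639 ≈ 4.0157e+5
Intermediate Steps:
o = 1/1917 ≈ 0.00052165
(o - 1504)*(-267) = (1/1917 - 1504)*(-267) = -2883167/1917*(-267) = 256601863/639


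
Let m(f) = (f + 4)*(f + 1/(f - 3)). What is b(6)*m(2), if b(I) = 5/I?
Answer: 5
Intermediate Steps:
m(f) = (4 + f)*(f + 1/(-3 + f))
b(6)*m(2) = (5/6)*((4 + 2² + 2³ - 11*2)/(-3 + 2)) = (5*(⅙))*((4 + 4 + 8 - 22)/(-1)) = 5*(-1*(-6))/6 = (⅚)*6 = 5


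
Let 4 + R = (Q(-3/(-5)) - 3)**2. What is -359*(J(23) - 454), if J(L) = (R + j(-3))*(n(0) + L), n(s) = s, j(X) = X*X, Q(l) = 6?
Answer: 47388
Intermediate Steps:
j(X) = X**2
R = 5 (R = -4 + (6 - 3)**2 = -4 + 3**2 = -4 + 9 = 5)
J(L) = 14*L (J(L) = (5 + (-3)**2)*(0 + L) = (5 + 9)*L = 14*L)
-359*(J(23) - 454) = -359*(14*23 - 454) = -359*(322 - 454) = -359*(-132) = 47388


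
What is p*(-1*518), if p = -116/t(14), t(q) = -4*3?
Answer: -15022/3 ≈ -5007.3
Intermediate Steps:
t(q) = -12
p = 29/3 (p = -116/(-12) = -116*(-1/12) = 29/3 ≈ 9.6667)
p*(-1*518) = 29*(-1*518)/3 = (29/3)*(-518) = -15022/3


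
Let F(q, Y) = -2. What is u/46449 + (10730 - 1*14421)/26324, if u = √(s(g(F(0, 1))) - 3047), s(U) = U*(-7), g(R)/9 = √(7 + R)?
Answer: -3691/26324 + I*√(3047 + 63*√5)/46449 ≈ -0.14021 + 0.0012156*I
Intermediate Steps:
g(R) = 9*√(7 + R)
s(U) = -7*U
u = √(-3047 - 63*√5) (u = √(-63*√(7 - 2) - 3047) = √(-63*√5 - 3047) = √(-3047 - 63*√5) ≈ 56.461*I)
u/46449 + (10730 - 1*14421)/26324 = √(-3047 - 63*√5)/46449 + (10730 - 1*14421)/26324 = √(-3047 - 63*√5)*(1/46449) + (10730 - 14421)*(1/26324) = √(-3047 - 63*√5)/46449 - 3691*1/26324 = √(-3047 - 63*√5)/46449 - 3691/26324 = -3691/26324 + √(-3047 - 63*√5)/46449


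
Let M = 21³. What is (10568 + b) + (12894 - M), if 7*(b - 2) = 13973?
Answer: 113394/7 ≈ 16199.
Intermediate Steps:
b = 13987/7 (b = 2 + (⅐)*13973 = 2 + 13973/7 = 13987/7 ≈ 1998.1)
M = 9261
(10568 + b) + (12894 - M) = (10568 + 13987/7) + (12894 - 1*9261) = 87963/7 + (12894 - 9261) = 87963/7 + 3633 = 113394/7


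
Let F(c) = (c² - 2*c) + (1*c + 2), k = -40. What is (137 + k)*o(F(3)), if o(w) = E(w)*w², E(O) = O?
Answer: 49664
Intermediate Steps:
F(c) = 2 + c² - c (F(c) = (c² - 2*c) + (c + 2) = (c² - 2*c) + (2 + c) = 2 + c² - c)
o(w) = w³ (o(w) = w*w² = w³)
(137 + k)*o(F(3)) = (137 - 40)*(2 + 3² - 1*3)³ = 97*(2 + 9 - 3)³ = 97*8³ = 97*512 = 49664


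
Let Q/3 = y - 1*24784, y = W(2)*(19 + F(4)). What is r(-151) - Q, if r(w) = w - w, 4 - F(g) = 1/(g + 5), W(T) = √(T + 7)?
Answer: 74146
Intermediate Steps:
W(T) = √(7 + T)
F(g) = 4 - 1/(5 + g) (F(g) = 4 - 1/(g + 5) = 4 - 1/(5 + g))
y = 206/3 (y = √(7 + 2)*(19 + (19 + 4*4)/(5 + 4)) = √9*(19 + (19 + 16)/9) = 3*(19 + (⅑)*35) = 3*(19 + 35/9) = 3*(206/9) = 206/3 ≈ 68.667)
Q = -74146 (Q = 3*(206/3 - 1*24784) = 3*(206/3 - 24784) = 3*(-74146/3) = -74146)
r(w) = 0
r(-151) - Q = 0 - 1*(-74146) = 0 + 74146 = 74146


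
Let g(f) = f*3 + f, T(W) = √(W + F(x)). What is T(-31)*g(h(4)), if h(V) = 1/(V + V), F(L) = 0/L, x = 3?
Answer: I*√31/2 ≈ 2.7839*I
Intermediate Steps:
F(L) = 0
h(V) = 1/(2*V)
T(W) = √W (T(W) = √(W + 0) = √W)
g(f) = 4*f (g(f) = 3*f + f = 4*f)
T(-31)*g(h(4)) = √(-31)*(4*((½)/4)) = (I*√31)*(4*((½)*(¼))) = (I*√31)*(4*(⅛)) = (I*√31)*(½) = I*√31/2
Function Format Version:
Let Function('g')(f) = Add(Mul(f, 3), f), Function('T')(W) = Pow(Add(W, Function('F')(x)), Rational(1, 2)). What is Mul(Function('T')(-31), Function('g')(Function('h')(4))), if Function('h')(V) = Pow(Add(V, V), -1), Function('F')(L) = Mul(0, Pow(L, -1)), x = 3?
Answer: Mul(Rational(1, 2), I, Pow(31, Rational(1, 2))) ≈ Mul(2.7839, I)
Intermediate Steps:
Function('F')(L) = 0
Function('h')(V) = Mul(Rational(1, 2), Pow(V, -1)) (Function('h')(V) = Pow(Mul(2, V), -1) = Mul(Rational(1, 2), Pow(V, -1)))
Function('T')(W) = Pow(W, Rational(1, 2)) (Function('T')(W) = Pow(Add(W, 0), Rational(1, 2)) = Pow(W, Rational(1, 2)))
Function('g')(f) = Mul(4, f) (Function('g')(f) = Add(Mul(3, f), f) = Mul(4, f))
Mul(Function('T')(-31), Function('g')(Function('h')(4))) = Mul(Pow(-31, Rational(1, 2)), Mul(4, Mul(Rational(1, 2), Pow(4, -1)))) = Mul(Mul(I, Pow(31, Rational(1, 2))), Mul(4, Mul(Rational(1, 2), Rational(1, 4)))) = Mul(Mul(I, Pow(31, Rational(1, 2))), Mul(4, Rational(1, 8))) = Mul(Mul(I, Pow(31, Rational(1, 2))), Rational(1, 2)) = Mul(Rational(1, 2), I, Pow(31, Rational(1, 2)))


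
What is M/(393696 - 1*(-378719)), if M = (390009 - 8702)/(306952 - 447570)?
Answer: -381307/108615452470 ≈ -3.5106e-6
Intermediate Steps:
M = -381307/140618 (M = 381307/(-140618) = 381307*(-1/140618) = -381307/140618 ≈ -2.7117)
M/(393696 - 1*(-378719)) = -381307/(140618*(393696 - 1*(-378719))) = -381307/(140618*(393696 + 378719)) = -381307/140618/772415 = -381307/140618*1/772415 = -381307/108615452470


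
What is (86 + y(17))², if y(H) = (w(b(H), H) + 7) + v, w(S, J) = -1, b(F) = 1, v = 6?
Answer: 9604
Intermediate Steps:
y(H) = 12 (y(H) = (-1 + 7) + 6 = 6 + 6 = 12)
(86 + y(17))² = (86 + 12)² = 98² = 9604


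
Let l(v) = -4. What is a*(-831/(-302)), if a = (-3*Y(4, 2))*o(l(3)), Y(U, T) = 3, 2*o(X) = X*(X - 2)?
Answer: -44874/151 ≈ -297.18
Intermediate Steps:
o(X) = X*(-2 + X)/2 (o(X) = (X*(X - 2))/2 = (X*(-2 + X))/2 = X*(-2 + X)/2)
a = -108 (a = (-3*3)*((½)*(-4)*(-2 - 4)) = -9*(-4)*(-6)/2 = -9*12 = -108)
a*(-831/(-302)) = -(-89748)/(-302) = -(-89748)*(-1)/302 = -108*831/302 = -44874/151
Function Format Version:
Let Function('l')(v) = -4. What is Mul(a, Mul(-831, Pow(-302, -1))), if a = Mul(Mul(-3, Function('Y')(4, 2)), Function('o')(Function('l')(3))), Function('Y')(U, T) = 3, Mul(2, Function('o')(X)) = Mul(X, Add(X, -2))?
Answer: Rational(-44874, 151) ≈ -297.18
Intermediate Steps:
Function('o')(X) = Mul(Rational(1, 2), X, Add(-2, X)) (Function('o')(X) = Mul(Rational(1, 2), Mul(X, Add(X, -2))) = Mul(Rational(1, 2), Mul(X, Add(-2, X))) = Mul(Rational(1, 2), X, Add(-2, X)))
a = -108 (a = Mul(Mul(-3, 3), Mul(Rational(1, 2), -4, Add(-2, -4))) = Mul(-9, Mul(Rational(1, 2), -4, -6)) = Mul(-9, 12) = -108)
Mul(a, Mul(-831, Pow(-302, -1))) = Mul(-108, Mul(-831, Pow(-302, -1))) = Mul(-108, Mul(-831, Rational(-1, 302))) = Mul(-108, Rational(831, 302)) = Rational(-44874, 151)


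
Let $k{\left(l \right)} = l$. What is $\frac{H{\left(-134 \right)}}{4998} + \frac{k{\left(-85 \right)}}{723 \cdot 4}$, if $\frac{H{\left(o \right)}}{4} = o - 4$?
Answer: $- \frac{336869}{2409036} \approx -0.13984$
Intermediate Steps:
$H{\left(o \right)} = -16 + 4 o$ ($H{\left(o \right)} = 4 \left(o - 4\right) = 4 \left(-4 + o\right) = -16 + 4 o$)
$\frac{H{\left(-134 \right)}}{4998} + \frac{k{\left(-85 \right)}}{723 \cdot 4} = \frac{-16 + 4 \left(-134\right)}{4998} - \frac{85}{723 \cdot 4} = \left(-16 - 536\right) \frac{1}{4998} - \frac{85}{2892} = \left(-552\right) \frac{1}{4998} - \frac{85}{2892} = - \frac{92}{833} - \frac{85}{2892} = - \frac{336869}{2409036}$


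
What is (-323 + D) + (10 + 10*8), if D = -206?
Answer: -439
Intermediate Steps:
(-323 + D) + (10 + 10*8) = (-323 - 206) + (10 + 10*8) = -529 + (10 + 80) = -529 + 90 = -439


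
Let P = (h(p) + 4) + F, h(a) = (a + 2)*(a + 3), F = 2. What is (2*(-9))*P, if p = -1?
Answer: -144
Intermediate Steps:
h(a) = (2 + a)*(3 + a)
P = 8 (P = ((6 + (-1)² + 5*(-1)) + 4) + 2 = ((6 + 1 - 5) + 4) + 2 = (2 + 4) + 2 = 6 + 2 = 8)
(2*(-9))*P = (2*(-9))*8 = -18*8 = -144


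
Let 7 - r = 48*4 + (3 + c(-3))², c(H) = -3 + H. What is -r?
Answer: 194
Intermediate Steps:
r = -194 (r = 7 - (48*4 + (3 + (-3 - 3))²) = 7 - (192 + (3 - 6)²) = 7 - (192 + (-3)²) = 7 - (192 + 9) = 7 - 1*201 = 7 - 201 = -194)
-r = -1*(-194) = 194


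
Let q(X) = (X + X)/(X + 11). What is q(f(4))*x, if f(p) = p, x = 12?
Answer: 32/5 ≈ 6.4000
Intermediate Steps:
q(X) = 2*X/(11 + X) (q(X) = (2*X)/(11 + X) = 2*X/(11 + X))
q(f(4))*x = (2*4/(11 + 4))*12 = (2*4/15)*12 = (2*4*(1/15))*12 = (8/15)*12 = 32/5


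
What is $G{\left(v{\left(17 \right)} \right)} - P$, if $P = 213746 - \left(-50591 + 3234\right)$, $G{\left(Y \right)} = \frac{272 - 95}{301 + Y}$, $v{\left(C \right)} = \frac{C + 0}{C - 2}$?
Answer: $- \frac{1183316141}{4532} \approx -2.611 \cdot 10^{5}$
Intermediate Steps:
$v{\left(C \right)} = \frac{C}{-2 + C}$
$G{\left(Y \right)} = \frac{177}{301 + Y}$
$P = 261103$ ($P = 213746 - -47357 = 213746 + 47357 = 261103$)
$G{\left(v{\left(17 \right)} \right)} - P = \frac{177}{301 + \frac{17}{-2 + 17}} - 261103 = \frac{177}{301 + \frac{17}{15}} - 261103 = \frac{177}{\frac{4532}{15}} - 261103 = 177 \cdot \frac{15}{4532} - 261103 = \frac{2655}{4532} - 261103 = - \frac{1183316141}{4532}$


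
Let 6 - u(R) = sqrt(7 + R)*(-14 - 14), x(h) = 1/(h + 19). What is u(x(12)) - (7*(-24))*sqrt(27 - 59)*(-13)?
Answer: 6 + 28*sqrt(6758)/31 - 8736*I*sqrt(2) ≈ 80.252 - 12355.0*I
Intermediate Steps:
x(h) = 1/(19 + h)
u(R) = 6 + 28*sqrt(7 + R) (u(R) = 6 - sqrt(7 + R)*(-14 - 14) = 6 - sqrt(7 + R)*(-28) = 6 - (-28)*sqrt(7 + R) = 6 + 28*sqrt(7 + R))
u(x(12)) - (7*(-24))*sqrt(27 - 59)*(-13) = (6 + 28*sqrt(7 + 1/(19 + 12))) - (7*(-24))*sqrt(27 - 59)*(-13) = (6 + 28*sqrt(7 + 1/31)) - (-672*I*sqrt(2))*(-13) = (6 + 28*sqrt(218/31)) - (-672*I*sqrt(2))*(-13) = (6 + 28*(sqrt(6758)/31)) - 8736*I*sqrt(2) = (6 + 28*sqrt(6758)/31) - 8736*I*sqrt(2) = 6 + 28*sqrt(6758)/31 - 8736*I*sqrt(2)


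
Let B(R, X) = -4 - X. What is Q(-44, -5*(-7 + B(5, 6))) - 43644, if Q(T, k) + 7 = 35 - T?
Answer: -43572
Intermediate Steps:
Q(T, k) = 28 - T (Q(T, k) = -7 + (35 - T) = 28 - T)
Q(-44, -5*(-7 + B(5, 6))) - 43644 = (28 - 1*(-44)) - 43644 = (28 + 44) - 43644 = 72 - 43644 = -43572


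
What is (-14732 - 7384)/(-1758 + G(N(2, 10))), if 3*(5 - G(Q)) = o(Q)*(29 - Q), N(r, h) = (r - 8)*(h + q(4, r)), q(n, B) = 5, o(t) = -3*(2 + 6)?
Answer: 7372/267 ≈ 27.610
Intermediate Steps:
o(t) = -24 (o(t) = -3*8 = -24)
N(r, h) = (-8 + r)*(5 + h) (N(r, h) = (r - 8)*(h + 5) = (-8 + r)*(5 + h))
G(Q) = 237 - 8*Q (G(Q) = 5 - (-8)*(29 - Q) = 5 - (-696 + 24*Q)/3 = 5 + (232 - 8*Q) = 237 - 8*Q)
(-14732 - 7384)/(-1758 + G(N(2, 10))) = (-14732 - 7384)/(-1758 + (237 - 8*(-40 - 8*10 + 5*2 + 10*2))) = -22116/(-1758 + (237 - 8*(-40 - 80 + 10 + 20))) = -22116/(-1758 + (237 - 8*(-90))) = -22116/(-1758 + (237 + 720)) = -22116/(-1758 + 957) = -22116/(-801) = -22116*(-1/801) = 7372/267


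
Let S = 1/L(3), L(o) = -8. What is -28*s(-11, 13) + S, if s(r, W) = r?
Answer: 2463/8 ≈ 307.88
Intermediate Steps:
S = -⅛ (S = 1/(-8) = -⅛ ≈ -0.12500)
-28*s(-11, 13) + S = -28*(-11) - ⅛ = 308 - ⅛ = 2463/8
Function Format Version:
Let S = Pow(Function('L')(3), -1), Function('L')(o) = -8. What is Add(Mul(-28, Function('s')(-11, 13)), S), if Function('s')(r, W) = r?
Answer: Rational(2463, 8) ≈ 307.88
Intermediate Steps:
S = Rational(-1, 8) (S = Pow(-8, -1) = Rational(-1, 8) ≈ -0.12500)
Add(Mul(-28, Function('s')(-11, 13)), S) = Add(Mul(-28, -11), Rational(-1, 8)) = Add(308, Rational(-1, 8)) = Rational(2463, 8)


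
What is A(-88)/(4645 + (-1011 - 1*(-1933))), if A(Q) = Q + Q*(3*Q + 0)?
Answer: 23144/5567 ≈ 4.1574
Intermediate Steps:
A(Q) = Q + 3*Q² (A(Q) = Q + Q*(3*Q) = Q + 3*Q²)
A(-88)/(4645 + (-1011 - 1*(-1933))) = (-88*(1 + 3*(-88)))/(4645 + (-1011 - 1*(-1933))) = (-88*(1 - 264))/(4645 + (-1011 + 1933)) = (-88*(-263))/(4645 + 922) = 23144/5567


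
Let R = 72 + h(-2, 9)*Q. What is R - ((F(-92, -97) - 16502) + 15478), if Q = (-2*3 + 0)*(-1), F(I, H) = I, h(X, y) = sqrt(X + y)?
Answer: 1188 + 6*sqrt(7) ≈ 1203.9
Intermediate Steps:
Q = 6 (Q = (-6 + 0)*(-1) = -6*(-1) = 6)
R = 72 + 6*sqrt(7) (R = 72 + sqrt(-2 + 9)*6 = 72 + sqrt(7)*6 = 72 + 6*sqrt(7) ≈ 87.875)
R - ((F(-92, -97) - 16502) + 15478) = (72 + 6*sqrt(7)) - ((-92 - 16502) + 15478) = (72 + 6*sqrt(7)) - (-16594 + 15478) = (72 + 6*sqrt(7)) - 1*(-1116) = (72 + 6*sqrt(7)) + 1116 = 1188 + 6*sqrt(7)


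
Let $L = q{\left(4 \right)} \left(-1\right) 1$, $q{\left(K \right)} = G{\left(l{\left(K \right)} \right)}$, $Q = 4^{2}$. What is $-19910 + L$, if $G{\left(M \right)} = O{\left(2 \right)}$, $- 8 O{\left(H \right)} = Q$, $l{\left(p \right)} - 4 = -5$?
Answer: $-19908$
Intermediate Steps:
$l{\left(p \right)} = -1$ ($l{\left(p \right)} = 4 - 5 = -1$)
$Q = 16$
$O{\left(H \right)} = -2$ ($O{\left(H \right)} = \left(- \frac{1}{8}\right) 16 = -2$)
$G{\left(M \right)} = -2$
$q{\left(K \right)} = -2$
$L = 2$ ($L = \left(-2\right) \left(-1\right) 1 = 2 \cdot 1 = 2$)
$-19910 + L = -19910 + 2 = -19908$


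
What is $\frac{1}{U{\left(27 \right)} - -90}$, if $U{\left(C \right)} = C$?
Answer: $\frac{1}{117} \approx 0.008547$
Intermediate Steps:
$\frac{1}{U{\left(27 \right)} - -90} = \frac{1}{27 - -90} = \frac{1}{27 + 90} = \frac{1}{117}$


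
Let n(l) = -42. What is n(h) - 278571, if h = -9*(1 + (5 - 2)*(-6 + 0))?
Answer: -278613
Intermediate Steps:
h = 153 (h = -9*(1 + 3*(-6)) = -9*(1 - 18) = -9*(-17) = 153)
n(h) - 278571 = -42 - 278571 = -278613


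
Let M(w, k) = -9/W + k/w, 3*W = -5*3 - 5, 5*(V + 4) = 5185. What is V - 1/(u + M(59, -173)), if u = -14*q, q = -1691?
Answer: 28855255769/27933453 ≈ 1033.0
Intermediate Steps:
V = 1033 (V = -4 + (⅕)*5185 = -4 + 1037 = 1033)
W = -20/3 (W = (-5*3 - 5)/3 = (-15 - 5)/3 = (⅓)*(-20) = -20/3 ≈ -6.6667)
M(w, k) = 27/20 + k/w (M(w, k) = -9/(-20/3) + k/w = -9*(-3/20) + k/w = 27/20 + k/w)
u = 23674 (u = -14*(-1691) = 23674)
V - 1/(u + M(59, -173)) = 1033 - 1/(23674 + (27/20 - 173/59)) = 1033 - 1/(23674 - 1867/1180) = 1033 - 1/27933453/1180 = 1033 - 1*1180/27933453 = 1033 - 1180/27933453 = 28855255769/27933453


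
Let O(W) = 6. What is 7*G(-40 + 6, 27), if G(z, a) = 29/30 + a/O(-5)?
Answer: 574/15 ≈ 38.267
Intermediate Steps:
G(z, a) = 29/30 + a/6
7*G(-40 + 6, 27) = 7*(29/30 + (1/6)*27) = 7*(29/30 + 9/2) = 7*(82/15) = 574/15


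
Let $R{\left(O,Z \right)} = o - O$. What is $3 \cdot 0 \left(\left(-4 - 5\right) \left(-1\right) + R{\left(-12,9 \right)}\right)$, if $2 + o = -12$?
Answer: $0$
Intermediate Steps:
$o = -14$ ($o = -2 - 12 = -14$)
$R{\left(O,Z \right)} = -14 - O$
$3 \cdot 0 \left(\left(-4 - 5\right) \left(-1\right) + R{\left(-12,9 \right)}\right) = 3 \cdot 0 \left(\left(-4 - 5\right) \left(-1\right) - 2\right) = 0 \left(\left(-9\right) \left(-1\right) + \left(-14 + 12\right)\right) = 0 \left(9 - 2\right) = 0 \cdot 7 = 0$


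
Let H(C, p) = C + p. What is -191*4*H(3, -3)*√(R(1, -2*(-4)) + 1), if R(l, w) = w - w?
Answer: 0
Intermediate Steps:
R(l, w) = 0
-191*4*H(3, -3)*√(R(1, -2*(-4)) + 1) = -191*4*(3 - 3)*√(0 + 1) = -191*4*0*√1 = -0 = -191*0 = 0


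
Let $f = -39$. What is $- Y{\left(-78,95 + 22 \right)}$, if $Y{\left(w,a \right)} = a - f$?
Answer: $-156$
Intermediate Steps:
$Y{\left(w,a \right)} = 39 + a$ ($Y{\left(w,a \right)} = a - -39 = a + 39 = 39 + a$)
$- Y{\left(-78,95 + 22 \right)} = - (39 + \left(95 + 22\right)) = - (39 + 117) = \left(-1\right) 156 = -156$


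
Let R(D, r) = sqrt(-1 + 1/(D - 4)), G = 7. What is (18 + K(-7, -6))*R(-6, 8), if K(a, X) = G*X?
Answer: -12*I*sqrt(110)/5 ≈ -25.171*I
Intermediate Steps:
R(D, r) = sqrt(-1 + 1/(-4 + D))
K(a, X) = 7*X
(18 + K(-7, -6))*R(-6, 8) = (18 + 7*(-6))*sqrt((5 - 1*(-6))/(-4 - 6)) = (18 - 42)*sqrt((5 + 6)/(-10)) = -24*I*sqrt(110)/10 = -12*I*sqrt(110)/5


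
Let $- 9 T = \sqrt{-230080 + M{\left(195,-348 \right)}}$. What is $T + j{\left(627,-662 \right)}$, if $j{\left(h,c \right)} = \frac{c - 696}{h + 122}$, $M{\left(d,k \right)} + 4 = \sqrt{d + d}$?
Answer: $- \frac{194}{107} - \frac{i \sqrt{230084 - \sqrt{390}}}{9} \approx -1.8131 - 53.294 i$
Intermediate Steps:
$M{\left(d,k \right)} = -4 + \sqrt{2} \sqrt{d}$ ($M{\left(d,k \right)} = -4 + \sqrt{d + d} = -4 + \sqrt{2 d} = -4 + \sqrt{2} \sqrt{d}$)
$j{\left(h,c \right)} = \frac{-696 + c}{122 + h}$
$T = - \frac{\sqrt{-230084 + \sqrt{390}}}{9}$ ($T = - \frac{\sqrt{-230080 - \left(4 - \sqrt{2} \sqrt{195}\right)}}{9} = - \frac{\sqrt{-230080 - \left(4 - \sqrt{390}\right)}}{9} = - \frac{\sqrt{-230084 + \sqrt{390}}}{9} \approx - 53.294 i$)
$T + j{\left(627,-662 \right)} = - \frac{i \sqrt{230084 - \sqrt{390}}}{9} + \frac{-696 - 662}{122 + 627} = - \frac{i \sqrt{230084 - \sqrt{390}}}{9} + \frac{1}{749} \left(-1358\right) = - \frac{i \sqrt{230084 - \sqrt{390}}}{9} - \frac{194}{107} = - \frac{194}{107} - \frac{i \sqrt{230084 - \sqrt{390}}}{9}$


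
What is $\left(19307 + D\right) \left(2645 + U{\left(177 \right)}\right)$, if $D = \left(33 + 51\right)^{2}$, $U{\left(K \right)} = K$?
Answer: $74396386$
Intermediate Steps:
$D = 7056$ ($D = 84^{2} = 7056$)
$\left(19307 + D\right) \left(2645 + U{\left(177 \right)}\right) = \left(19307 + 7056\right) \left(2645 + 177\right) = 26363 \cdot 2822 = 74396386$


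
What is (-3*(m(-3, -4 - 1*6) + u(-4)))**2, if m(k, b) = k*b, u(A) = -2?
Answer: 7056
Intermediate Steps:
m(k, b) = b*k
(-3*(m(-3, -4 - 1*6) + u(-4)))**2 = (-3*((-4 - 1*6)*(-3) - 2))**2 = (-3*((-4 - 6)*(-3) - 2))**2 = (-3*(-10*(-3) - 2))**2 = (-3*(30 - 2))**2 = (-3*28)**2 = (-84)**2 = 7056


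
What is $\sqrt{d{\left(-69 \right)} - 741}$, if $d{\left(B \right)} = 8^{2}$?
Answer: $i \sqrt{677} \approx 26.019 i$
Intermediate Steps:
$d{\left(B \right)} = 64$
$\sqrt{d{\left(-69 \right)} - 741} = \sqrt{64 - 741} = \sqrt{-677} = i \sqrt{677}$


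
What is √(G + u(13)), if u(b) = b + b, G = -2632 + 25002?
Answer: 2*√5599 ≈ 149.65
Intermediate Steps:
G = 22370
u(b) = 2*b
√(G + u(13)) = √(22370 + 2*13) = √(22370 + 26) = √22396 = 2*√5599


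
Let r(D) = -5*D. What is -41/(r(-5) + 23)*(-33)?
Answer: 451/16 ≈ 28.188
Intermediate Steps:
-41/(r(-5) + 23)*(-33) = -41/(-5*(-5) + 23)*(-33) = -41/(25 + 23)*(-33) = -41/48*(-33) = 451/16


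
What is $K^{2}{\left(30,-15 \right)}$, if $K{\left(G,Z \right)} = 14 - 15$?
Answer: $1$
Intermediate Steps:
$K{\left(G,Z \right)} = -1$ ($K{\left(G,Z \right)} = 14 - 15 = -1$)
$K^{2}{\left(30,-15 \right)} = \left(-1\right)^{2} = 1$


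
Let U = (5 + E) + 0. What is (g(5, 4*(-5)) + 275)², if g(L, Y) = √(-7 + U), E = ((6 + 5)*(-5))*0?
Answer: (275 + I*√2)² ≈ 75623.0 + 777.8*I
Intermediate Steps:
E = 0 (E = (11*(-5))*0 = -55*0 = 0)
U = 5 (U = (5 + 0) + 0 = 5 + 0 = 5)
g(L, Y) = I*√2 (g(L, Y) = √(-7 + 5) = √(-2) = I*√2)
(g(5, 4*(-5)) + 275)² = (I*√2 + 275)² = (275 + I*√2)²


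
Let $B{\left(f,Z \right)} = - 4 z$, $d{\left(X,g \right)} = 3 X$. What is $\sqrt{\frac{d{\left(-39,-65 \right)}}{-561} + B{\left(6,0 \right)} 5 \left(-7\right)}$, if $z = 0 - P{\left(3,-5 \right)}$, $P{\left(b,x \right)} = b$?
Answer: $\frac{i \sqrt{14679687}}{187} \approx 20.489 i$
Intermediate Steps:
$z = -3$ ($z = 0 - 3 = -3$)
$B{\left(f,Z \right)} = 12$ ($B{\left(f,Z \right)} = \left(-4\right) \left(-3\right) = 12$)
$\sqrt{\frac{d{\left(-39,-65 \right)}}{-561} + B{\left(6,0 \right)} 5 \left(-7\right)} = \sqrt{\frac{3 \left(-39\right)}{-561} + 12 \cdot 5 \left(-7\right)} = \sqrt{\left(-117\right) \left(- \frac{1}{561}\right) + 60 \left(-7\right)} = \sqrt{\frac{39}{187} - 420} = \sqrt{- \frac{78501}{187}} = \frac{i \sqrt{14679687}}{187}$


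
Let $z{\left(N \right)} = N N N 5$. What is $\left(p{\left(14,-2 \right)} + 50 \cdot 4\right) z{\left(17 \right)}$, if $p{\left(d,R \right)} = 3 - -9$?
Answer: $5207780$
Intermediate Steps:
$z{\left(N \right)} = 5 N^{3}$ ($z{\left(N \right)} = N^{2} \cdot 5 N = 5 N^{3}$)
$p{\left(d,R \right)} = 12$ ($p{\left(d,R \right)} = 3 + 9 = 12$)
$\left(p{\left(14,-2 \right)} + 50 \cdot 4\right) z{\left(17 \right)} = \left(12 + 50 \cdot 4\right) 5 \cdot 17^{3} = \left(12 + 200\right) 5 \cdot 4913 = 212 \cdot 24565 = 5207780$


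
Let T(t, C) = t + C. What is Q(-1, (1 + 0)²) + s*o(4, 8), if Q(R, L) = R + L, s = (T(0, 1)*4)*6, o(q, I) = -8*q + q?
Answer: -672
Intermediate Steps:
T(t, C) = C + t
o(q, I) = -7*q
s = 24 (s = ((1 + 0)*4)*6 = (1*4)*6 = 4*6 = 24)
Q(R, L) = L + R
Q(-1, (1 + 0)²) + s*o(4, 8) = ((1 + 0)² - 1) + 24*(-7*4) = (1² - 1) + 24*(-28) = (1 - 1) - 672 = 0 - 672 = -672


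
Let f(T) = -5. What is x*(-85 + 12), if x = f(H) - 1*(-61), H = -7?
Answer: -4088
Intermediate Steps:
x = 56 (x = -5 - 1*(-61) = -5 + 61 = 56)
x*(-85 + 12) = 56*(-85 + 12) = 56*(-73) = -4088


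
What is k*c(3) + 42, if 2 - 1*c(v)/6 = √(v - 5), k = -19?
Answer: -186 + 114*I*√2 ≈ -186.0 + 161.22*I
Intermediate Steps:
c(v) = 12 - 6*√(-5 + v) (c(v) = 12 - 6*√(v - 5) = 12 - 6*√(-5 + v))
k*c(3) + 42 = -19*(12 - 6*√(-5 + 3)) + 42 = -19*(12 - 6*I*√2) + 42 = (-228 + 114*I*√2) + 42 = -186 + 114*I*√2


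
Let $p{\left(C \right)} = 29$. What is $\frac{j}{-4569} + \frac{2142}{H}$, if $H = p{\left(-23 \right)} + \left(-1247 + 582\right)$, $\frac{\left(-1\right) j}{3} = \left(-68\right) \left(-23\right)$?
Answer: $- \frac{377927}{161438} \approx -2.341$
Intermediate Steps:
$j = -4692$ ($j = - 3 \left(\left(-68\right) \left(-23\right)\right) = \left(-3\right) 1564 = -4692$)
$H = -636$ ($H = 29 + \left(-1247 + 582\right) = 29 - 665 = -636$)
$\frac{j}{-4569} + \frac{2142}{H} = - \frac{4692}{-4569} + \frac{2142}{-636} = \left(-4692\right) \left(- \frac{1}{4569}\right) + 2142 \left(- \frac{1}{636}\right) = \frac{1564}{1523} - \frac{357}{106} = - \frac{377927}{161438}$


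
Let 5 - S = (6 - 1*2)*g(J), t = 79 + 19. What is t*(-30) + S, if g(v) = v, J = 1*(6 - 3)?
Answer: -2947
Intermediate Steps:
t = 98
J = 3 (J = 1*3 = 3)
S = -7 (S = 5 - (6 - 1*2)*3 = 5 - (6 - 2)*3 = 5 - 4*3 = 5 - 1*12 = 5 - 12 = -7)
t*(-30) + S = 98*(-30) - 7 = -2940 - 7 = -2947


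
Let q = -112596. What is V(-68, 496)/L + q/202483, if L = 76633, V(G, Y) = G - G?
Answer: -112596/202483 ≈ -0.55608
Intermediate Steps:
V(G, Y) = 0
V(-68, 496)/L + q/202483 = 0/76633 - 112596/202483 = 0*(1/76633) - 112596*1/202483 = 0 - 112596/202483 = -112596/202483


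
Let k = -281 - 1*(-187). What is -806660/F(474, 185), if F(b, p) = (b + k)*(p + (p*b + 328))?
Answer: -40333/1675857 ≈ -0.024067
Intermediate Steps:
k = -94 (k = -281 + 187 = -94)
F(b, p) = (-94 + b)*(328 + p + b*p) (F(b, p) = (b - 94)*(p + (p*b + 328)) = (-94 + b)*(p + (b*p + 328)) = (-94 + b)*(p + (328 + b*p)) = (-94 + b)*(328 + p + b*p))
-806660/F(474, 185) = -806660/(-30832 - 94*185 + 328*474 + 185*474**2 - 93*474*185) = -806660/(-30832 - 17390 + 155472 + 185*224676 - 8155170) = -806660/(-30832 - 17390 + 155472 + 41565060 - 8155170) = -806660/33517140 = -806660*1/33517140 = -40333/1675857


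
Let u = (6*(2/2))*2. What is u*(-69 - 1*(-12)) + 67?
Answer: -617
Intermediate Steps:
u = 12 (u = (6*(2*(½)))*2 = (6*1)*2 = 6*2 = 12)
u*(-69 - 1*(-12)) + 67 = 12*(-69 - 1*(-12)) + 67 = 12*(-69 + 12) + 67 = 12*(-57) + 67 = -684 + 67 = -617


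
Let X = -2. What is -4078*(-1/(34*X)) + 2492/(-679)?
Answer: -209887/3298 ≈ -63.641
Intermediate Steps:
-4078*(-1/(34*X)) + 2492/(-679) = -4078/((-34*(-2))) + 2492/(-679) = -4078/68 + 2492*(-1/679) = -4078*1/68 - 356/97 = -2039/34 - 356/97 = -209887/3298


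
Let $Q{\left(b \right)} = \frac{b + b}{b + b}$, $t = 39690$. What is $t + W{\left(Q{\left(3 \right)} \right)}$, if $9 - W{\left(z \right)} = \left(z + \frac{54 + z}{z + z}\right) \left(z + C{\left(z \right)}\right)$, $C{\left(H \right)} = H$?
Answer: $39642$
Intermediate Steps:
$Q{\left(b \right)} = 1$ ($Q{\left(b \right)} = \frac{2 b}{2 b} = 2 b \frac{1}{2 b} = 1$)
$W{\left(z \right)} = 9 - 2 z \left(z + \frac{54 + z}{2 z}\right)$ ($W{\left(z \right)} = 9 - \left(z + \frac{54 + z}{z + z}\right) \left(z + z\right) = 9 - \left(z + \frac{54 + z}{2 z}\right) 2 z = 9 - 2 z \left(z + \frac{54 + z}{2 z}\right)$)
$t + W{\left(Q{\left(3 \right)} \right)} = 39690 - \left(46 + 2\right) = 39690 - 48 = 39642$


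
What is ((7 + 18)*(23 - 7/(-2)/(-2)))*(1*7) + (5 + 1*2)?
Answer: 14903/4 ≈ 3725.8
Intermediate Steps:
((7 + 18)*(23 - 7/(-2)/(-2)))*(1*7) + (5 + 1*2) = (25*(23 - 7*(-½)*(-½)))*7 + (5 + 2) = (25*(23 + (7/2)*(-½)))*7 + 7 = (25*(23 - 7/4))*7 + 7 = (25*(85/4))*7 + 7 = (2125/4)*7 + 7 = 14875/4 + 7 = 14903/4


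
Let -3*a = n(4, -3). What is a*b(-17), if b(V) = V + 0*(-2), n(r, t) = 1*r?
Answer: 68/3 ≈ 22.667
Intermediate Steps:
n(r, t) = r
b(V) = V (b(V) = V + 0 = V)
a = -4/3 (a = -⅓*4 = -4/3 ≈ -1.3333)
a*b(-17) = -4/3*(-17) = 68/3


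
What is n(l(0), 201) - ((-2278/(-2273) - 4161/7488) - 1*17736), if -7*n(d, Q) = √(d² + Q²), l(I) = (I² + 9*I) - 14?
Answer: 100621031051/5673408 - √40597/7 ≈ 17707.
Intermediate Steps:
l(I) = -14 + I² + 9*I
n(d, Q) = -√(Q² + d²)/7 (n(d, Q) = -√(d² + Q²)/7 = -√(Q² + d²)/7)
n(l(0), 201) - ((-2278/(-2273) - 4161/7488) - 1*17736) = -√(201² + (-14 + 0² + 9*0)²)/7 - ((-2278/(-2273) - 4161/7488) - 1*17736) = -√(40401 + (-14 + 0 + 0)²)/7 - ((-2278*(-1/2273) - 4161*1/7488) - 17736) = -√(40401 + (-14)²)/7 - ((2278/2273 - 1387/2496) - 17736) = -√(40401 + 196)/7 - (2533237/5673408 - 17736) = -√40597/7 - 1*(-100621031051/5673408) = -√40597/7 + 100621031051/5673408 = 100621031051/5673408 - √40597/7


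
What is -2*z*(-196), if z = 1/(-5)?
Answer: -392/5 ≈ -78.400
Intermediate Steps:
z = -⅕ ≈ -0.20000
-2*z*(-196) = -2*(-⅕)*(-196) = (⅖)*(-196) = -392/5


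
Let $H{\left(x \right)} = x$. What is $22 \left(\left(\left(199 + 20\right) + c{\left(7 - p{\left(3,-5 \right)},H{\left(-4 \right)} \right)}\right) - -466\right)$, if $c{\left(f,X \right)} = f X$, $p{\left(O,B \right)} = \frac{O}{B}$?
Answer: $\frac{72006}{5} \approx 14401.0$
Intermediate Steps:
$c{\left(f,X \right)} = X f$
$22 \left(\left(\left(199 + 20\right) + c{\left(7 - p{\left(3,-5 \right)},H{\left(-4 \right)} \right)}\right) - -466\right) = 22 \left(\left(\left(199 + 20\right) - 4 \left(7 - \frac{3}{-5}\right)\right) - -466\right) = 22 \left(\left(219 - 4 \left(7 - 3 \left(- \frac{1}{5}\right)\right)\right) + 466\right) = 22 \left(\left(219 - 4 \left(7 - - \frac{3}{5}\right)\right) + 466\right) = 22 \left(\left(219 - 4 \left(7 + \frac{3}{5}\right)\right) + 466\right) = 22 \left(\left(219 - \frac{152}{5}\right) + 466\right) = 22 \left(\frac{943}{5} + 466\right) = 22 \cdot \frac{3273}{5} = \frac{72006}{5}$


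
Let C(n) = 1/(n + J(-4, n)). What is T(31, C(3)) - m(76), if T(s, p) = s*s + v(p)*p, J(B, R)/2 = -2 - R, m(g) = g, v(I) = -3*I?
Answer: 43362/49 ≈ 884.94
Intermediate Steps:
J(B, R) = -4 - 2*R (J(B, R) = 2*(-2 - R) = -4 - 2*R)
C(n) = 1/(-4 - n) (C(n) = 1/(n + (-4 - 2*n)) = 1/(-4 - n))
T(s, p) = s**2 - 3*p**2 (T(s, p) = s*s + (-3*p)*p = s**2 - 3*p**2)
T(31, C(3)) - m(76) = (31**2 - 3/(-4 - 1*3)**2) - 1*76 = (961 - 3/(-4 - 3)**2) - 76 = (961 - 3*(1/(-7))**2) - 76 = (961 - 3*(-1/7)**2) - 76 = (961 - 3*1/49) - 76 = (961 - 3/49) - 76 = 47086/49 - 76 = 43362/49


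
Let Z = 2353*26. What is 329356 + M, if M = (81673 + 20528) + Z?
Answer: 492735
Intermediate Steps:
Z = 61178
M = 163379 (M = (81673 + 20528) + 61178 = 102201 + 61178 = 163379)
329356 + M = 329356 + 163379 = 492735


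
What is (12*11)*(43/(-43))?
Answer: -132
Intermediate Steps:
(12*11)*(43/(-43)) = 132*(43*(-1/43)) = 132*(-1) = -132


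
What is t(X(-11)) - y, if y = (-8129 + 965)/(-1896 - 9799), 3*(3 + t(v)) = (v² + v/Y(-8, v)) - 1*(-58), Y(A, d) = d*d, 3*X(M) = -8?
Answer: 45384611/2526120 ≈ 17.966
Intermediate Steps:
X(M) = -8/3 (X(M) = (⅓)*(-8) = -8/3)
Y(A, d) = d²
t(v) = 49/3 + 1/(3*v) + v²/3 (t(v) = -3 + ((v² + v/(v²)) - 1*(-58))/3 = -3 + ((v² + v/v²) + 58)/3 = -3 + ((v² + 1/v) + 58)/3 = -3 + ((1/v + v²) + 58)/3 = -3 + (58 + 1/v + v²)/3 = -3 + (58/3 + 1/(3*v) + v²/3) = 49/3 + 1/(3*v) + v²/3)
y = 7164/11695 (y = -7164/(-11695) = -7164*(-1/11695) = 7164/11695 ≈ 0.61257)
t(X(-11)) - y = (1 - 8*(49 + (-8/3)²)/3)/(3*(-8/3)) - 1*7164/11695 = (⅓)*(-3/8)*(1 - 8*(49 + 64/9)/3) - 7164/11695 = (⅓)*(-3/8)*(1 - 8/3*505/9) - 7164/11695 = (⅓)*(-3/8)*(1 - 4040/27) - 7164/11695 = (⅓)*(-3/8)*(-4013/27) - 7164/11695 = 4013/216 - 7164/11695 = 45384611/2526120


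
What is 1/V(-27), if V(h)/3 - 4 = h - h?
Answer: 1/12 ≈ 0.083333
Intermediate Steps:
V(h) = 12 (V(h) = 12 + 3*(h - h) = 12 + 3*0 = 12 + 0 = 12)
1/V(-27) = 1/12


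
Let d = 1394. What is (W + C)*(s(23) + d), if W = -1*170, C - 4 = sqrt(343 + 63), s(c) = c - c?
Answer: -231404 + 1394*sqrt(406) ≈ -2.0332e+5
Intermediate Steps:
s(c) = 0
C = 4 + sqrt(406) (C = 4 + sqrt(343 + 63) = 4 + sqrt(406) ≈ 24.149)
W = -170
(W + C)*(s(23) + d) = (-170 + (4 + sqrt(406)))*(0 + 1394) = (-166 + sqrt(406))*1394 = -231404 + 1394*sqrt(406)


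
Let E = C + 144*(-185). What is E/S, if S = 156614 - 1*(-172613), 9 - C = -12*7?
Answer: -26547/329227 ≈ -0.080634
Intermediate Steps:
C = 93 (C = 9 - (-12)*7 = 9 - 1*(-84) = 9 + 84 = 93)
S = 329227 (S = 156614 + 172613 = 329227)
E = -26547 (E = 93 + 144*(-185) = 93 - 26640 = -26547)
E/S = -26547/329227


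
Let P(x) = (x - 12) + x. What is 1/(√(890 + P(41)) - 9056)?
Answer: -283/2562818 - √15/10251272 ≈ -0.00011080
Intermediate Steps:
P(x) = -12 + 2*x (P(x) = (-12 + x) + x = -12 + 2*x)
1/(√(890 + P(41)) - 9056) = 1/(√(890 + (-12 + 2*41)) - 9056) = 1/(√(890 + (-12 + 82)) - 9056) = 1/(√(890 + 70) - 9056) = 1/(√960 - 9056) = 1/(8*√15 - 9056) = 1/(-9056 + 8*√15)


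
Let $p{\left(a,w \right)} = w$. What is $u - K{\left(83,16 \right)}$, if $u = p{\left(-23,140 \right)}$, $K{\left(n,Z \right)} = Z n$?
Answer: $-1188$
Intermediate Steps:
$u = 140$
$u - K{\left(83,16 \right)} = 140 - 16 \cdot 83 = 140 - 1328 = -1188$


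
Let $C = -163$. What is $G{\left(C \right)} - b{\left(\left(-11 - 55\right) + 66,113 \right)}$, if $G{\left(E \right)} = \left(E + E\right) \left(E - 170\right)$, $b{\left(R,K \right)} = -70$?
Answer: $108628$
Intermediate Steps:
$G{\left(E \right)} = 2 E \left(-170 + E\right)$
$G{\left(C \right)} - b{\left(\left(-11 - 55\right) + 66,113 \right)} = 2 \left(-163\right) \left(-170 - 163\right) - -70 = 2 \left(-163\right) \left(-333\right) + 70 = 108558 + 70 = 108628$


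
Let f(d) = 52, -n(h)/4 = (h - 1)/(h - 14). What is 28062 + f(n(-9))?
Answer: 28114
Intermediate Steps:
n(h) = -4*(-1 + h)/(-14 + h) (n(h) = -4*(h - 1)/(h - 14) = -4*(-1 + h)/(-14 + h))
28062 + f(n(-9)) = 28062 + 52 = 28114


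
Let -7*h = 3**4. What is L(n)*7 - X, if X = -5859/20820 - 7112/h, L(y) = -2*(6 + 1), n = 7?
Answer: -400432487/562140 ≈ -712.34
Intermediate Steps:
L(y) = -14 (L(y) = -2*7 = -14)
h = -81/7 (h = -1/7*3**4 = -1/7*81 = -81/7 ≈ -11.571)
X = 345342767/562140 (X = -5859/20820 - 7112/(-81/7) = -5859*1/20820 - 7112*(-7/81) = -1953/6940 + 49784/81 = 345342767/562140 ≈ 614.34)
L(n)*7 - X = -14*7 - 1*345342767/562140 = -98 - 345342767/562140 = -400432487/562140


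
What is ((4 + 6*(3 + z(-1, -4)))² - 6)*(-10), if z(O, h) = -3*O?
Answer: -15940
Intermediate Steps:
((4 + 6*(3 + z(-1, -4)))² - 6)*(-10) = ((4 + 6*(3 - 3*(-1)))² - 6)*(-10) = ((4 + 6*(3 + 3))² - 6)*(-10) = ((4 + 6*6)² - 6)*(-10) = ((4 + 36)² - 6)*(-10) = (40² - 6)*(-10) = (1600 - 6)*(-10) = 1594*(-10) = -15940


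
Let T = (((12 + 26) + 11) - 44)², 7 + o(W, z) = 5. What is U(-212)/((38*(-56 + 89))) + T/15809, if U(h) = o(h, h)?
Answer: -134/9912243 ≈ -1.3519e-5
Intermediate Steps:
o(W, z) = -2 (o(W, z) = -7 + 5 = -2)
U(h) = -2
T = 25 (T = ((38 + 11) - 44)² = (49 - 44)² = 5² = 25)
U(-212)/((38*(-56 + 89))) + T/15809 = -2*1/(38*(-56 + 89)) + 25/15809 = -2/(38*33) + 25*(1/15809) = -2/1254 + 25/15809 = -2*1/1254 + 25/15809 = -1/627 + 25/15809 = -134/9912243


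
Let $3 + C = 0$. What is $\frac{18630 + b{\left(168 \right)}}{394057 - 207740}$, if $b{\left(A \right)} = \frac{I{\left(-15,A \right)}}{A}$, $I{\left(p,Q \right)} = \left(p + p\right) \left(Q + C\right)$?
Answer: $\frac{520815}{5216876} \approx 0.099833$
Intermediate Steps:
$C = -3$ ($C = -3 + 0 = -3$)
$I{\left(p,Q \right)} = 2 p \left(-3 + Q\right)$ ($I{\left(p,Q \right)} = \left(p + p\right) \left(Q - 3\right) = 2 p \left(-3 + Q\right)$)
$b{\left(A \right)} = \frac{90 - 30 A}{A}$ ($b{\left(A \right)} = \frac{2 \left(-15\right) \left(-3 + A\right)}{A} = \frac{90 - 30 A}{A}$)
$\frac{18630 + b{\left(168 \right)}}{394057 - 207740} = \frac{18630 - \left(30 - \frac{90}{168}\right)}{394057 - 207740} = \frac{18630 + \left(-30 + 90 \cdot \frac{1}{168}\right)}{394057 - 207740} = \frac{18630 + \left(-30 + \frac{15}{28}\right)}{394057 - 207740} = \frac{18630 - \frac{825}{28}}{186317} = \frac{520815}{28} \cdot \frac{1}{186317} = \frac{520815}{5216876}$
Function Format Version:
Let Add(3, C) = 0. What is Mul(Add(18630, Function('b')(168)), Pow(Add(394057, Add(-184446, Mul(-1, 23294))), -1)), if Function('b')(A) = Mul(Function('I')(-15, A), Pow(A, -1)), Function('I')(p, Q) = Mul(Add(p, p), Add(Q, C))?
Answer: Rational(520815, 5216876) ≈ 0.099833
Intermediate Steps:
C = -3 (C = Add(-3, 0) = -3)
Function('I')(p, Q) = Mul(2, p, Add(-3, Q)) (Function('I')(p, Q) = Mul(Add(p, p), Add(Q, -3)) = Mul(Mul(2, p), Add(-3, Q)) = Mul(2, p, Add(-3, Q)))
Function('b')(A) = Mul(Pow(A, -1), Add(90, Mul(-30, A))) (Function('b')(A) = Mul(Mul(2, -15, Add(-3, A)), Pow(A, -1)) = Mul(Add(90, Mul(-30, A)), Pow(A, -1)) = Mul(Pow(A, -1), Add(90, Mul(-30, A))))
Mul(Add(18630, Function('b')(168)), Pow(Add(394057, Add(-184446, Mul(-1, 23294))), -1)) = Mul(Add(18630, Add(-30, Mul(90, Pow(168, -1)))), Pow(Add(394057, Add(-184446, Mul(-1, 23294))), -1)) = Mul(Add(18630, Add(-30, Mul(90, Rational(1, 168)))), Pow(Add(394057, Add(-184446, -23294)), -1)) = Mul(Add(18630, Add(-30, Rational(15, 28))), Pow(Add(394057, -207740), -1)) = Mul(Add(18630, Rational(-825, 28)), Pow(186317, -1)) = Mul(Rational(520815, 28), Rational(1, 186317)) = Rational(520815, 5216876)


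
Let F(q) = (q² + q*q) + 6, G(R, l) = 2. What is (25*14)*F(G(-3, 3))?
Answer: 4900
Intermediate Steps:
F(q) = 6 + 2*q² (F(q) = (q² + q²) + 6 = 2*q² + 6 = 6 + 2*q²)
(25*14)*F(G(-3, 3)) = (25*14)*(6 + 2*2²) = 350*(6 + 2*4) = 350*(6 + 8) = 350*14 = 4900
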